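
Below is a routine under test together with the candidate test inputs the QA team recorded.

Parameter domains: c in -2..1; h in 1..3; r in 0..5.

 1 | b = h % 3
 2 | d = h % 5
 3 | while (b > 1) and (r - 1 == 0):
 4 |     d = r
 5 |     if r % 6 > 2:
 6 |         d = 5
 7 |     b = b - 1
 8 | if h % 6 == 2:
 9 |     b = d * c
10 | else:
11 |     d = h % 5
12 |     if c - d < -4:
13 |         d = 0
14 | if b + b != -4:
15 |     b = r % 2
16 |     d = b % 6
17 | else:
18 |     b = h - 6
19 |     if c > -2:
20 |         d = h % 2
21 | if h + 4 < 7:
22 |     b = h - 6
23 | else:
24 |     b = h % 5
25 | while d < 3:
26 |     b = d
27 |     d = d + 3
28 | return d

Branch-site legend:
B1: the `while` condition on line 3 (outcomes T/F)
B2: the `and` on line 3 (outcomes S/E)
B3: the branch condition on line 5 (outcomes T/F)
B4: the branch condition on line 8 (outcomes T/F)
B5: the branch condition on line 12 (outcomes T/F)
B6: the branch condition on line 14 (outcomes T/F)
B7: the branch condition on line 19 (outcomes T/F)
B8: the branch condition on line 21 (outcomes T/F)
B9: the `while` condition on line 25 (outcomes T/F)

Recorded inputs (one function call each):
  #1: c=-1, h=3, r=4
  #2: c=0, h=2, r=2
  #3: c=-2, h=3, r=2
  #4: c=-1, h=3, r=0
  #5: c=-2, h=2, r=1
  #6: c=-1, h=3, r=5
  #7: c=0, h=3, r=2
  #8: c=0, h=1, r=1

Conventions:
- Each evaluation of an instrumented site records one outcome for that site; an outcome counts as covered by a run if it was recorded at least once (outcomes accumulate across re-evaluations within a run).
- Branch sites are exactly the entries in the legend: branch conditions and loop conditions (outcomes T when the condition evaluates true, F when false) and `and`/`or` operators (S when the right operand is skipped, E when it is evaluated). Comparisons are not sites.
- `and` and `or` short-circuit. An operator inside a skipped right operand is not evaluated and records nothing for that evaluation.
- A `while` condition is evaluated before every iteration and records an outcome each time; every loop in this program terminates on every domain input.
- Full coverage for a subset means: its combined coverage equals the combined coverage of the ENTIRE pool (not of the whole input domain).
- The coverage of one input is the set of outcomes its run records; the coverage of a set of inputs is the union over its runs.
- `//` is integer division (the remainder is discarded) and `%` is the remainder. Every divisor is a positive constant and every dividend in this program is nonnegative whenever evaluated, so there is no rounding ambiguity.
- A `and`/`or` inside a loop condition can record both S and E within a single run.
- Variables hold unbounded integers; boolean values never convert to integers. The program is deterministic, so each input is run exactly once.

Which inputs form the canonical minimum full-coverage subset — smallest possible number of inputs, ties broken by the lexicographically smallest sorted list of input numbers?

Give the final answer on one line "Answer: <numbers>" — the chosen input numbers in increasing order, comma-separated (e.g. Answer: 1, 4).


test 1 (c=-1, h=3, r=4) fires B2->S, B1->F, B4->F, B5->F, B6->T, B8->F, B9->T, B9->F; hits B1=F, B2=S, B4=F, B5=F, B6=T, B8=F, B9=T, B9=F
test 2 (c=0, h=2, r=2) fires B2->E, B1->F, B4->T, B6->T, B8->T, B9->T, B9->F; hits B1=F, B2=E, B4=T, B6=T, B8=T, B9=T, B9=F
test 3 (c=-2, h=3, r=2) fires B2->S, B1->F, B4->F, B5->T, B6->T, B8->F, B9->T, B9->F; hits B1=F, B2=S, B4=F, B5=T, B6=T, B8=F, B9=T, B9=F
test 4 (c=-1, h=3, r=0) fires B2->S, B1->F, B4->F, B5->F, B6->T, B8->F, B9->T, B9->F; hits B1=F, B2=S, B4=F, B5=F, B6=T, B8=F, B9=T, B9=F
test 5 (c=-2, h=2, r=1) fires B2->E, B1->T, B3->F, B2->S, B1->F, B4->T, B6->F, B7->F, B8->T, B9->T, B9->F; hits B1=T, B1=F, B2=S, B2=E, B3=F, B4=T, B6=F, B7=F, B8=T, B9=T, B9=F
test 6 (c=-1, h=3, r=5) fires B2->S, B1->F, B4->F, B5->F, B6->T, B8->F, B9->T, B9->F; hits B1=F, B2=S, B4=F, B5=F, B6=T, B8=F, B9=T, B9=F
test 7 (c=0, h=3, r=2) fires B2->S, B1->F, B4->F, B5->F, B6->T, B8->F, B9->T, B9->F; hits B1=F, B2=S, B4=F, B5=F, B6=T, B8=F, B9=T, B9=F
test 8 (c=0, h=1, r=1) fires B2->S, B1->F, B4->F, B5->F, B6->T, B8->T, B9->T, B9->F; hits B1=F, B2=S, B4=F, B5=F, B6=T, B8=T, B9=T, B9=F
pool-wide coverage (16 outcomes): B1=T, B1=F, B2=S, B2=E, B3=F, B4=T, B4=F, B5=T, B5=F, B6=T, B6=F, B7=F, B8=T, B8=F, B9=T, B9=F
no size-1 subset reaches all 16 outcomes (best union: 11/16)
no size-2 subset reaches all 16 outcomes (best union: 15/16)
size 3: inputs {1, 3, 5} cover all 16 outcomes, and no lexicographically smaller subset of this size does
Answer: 1, 3, 5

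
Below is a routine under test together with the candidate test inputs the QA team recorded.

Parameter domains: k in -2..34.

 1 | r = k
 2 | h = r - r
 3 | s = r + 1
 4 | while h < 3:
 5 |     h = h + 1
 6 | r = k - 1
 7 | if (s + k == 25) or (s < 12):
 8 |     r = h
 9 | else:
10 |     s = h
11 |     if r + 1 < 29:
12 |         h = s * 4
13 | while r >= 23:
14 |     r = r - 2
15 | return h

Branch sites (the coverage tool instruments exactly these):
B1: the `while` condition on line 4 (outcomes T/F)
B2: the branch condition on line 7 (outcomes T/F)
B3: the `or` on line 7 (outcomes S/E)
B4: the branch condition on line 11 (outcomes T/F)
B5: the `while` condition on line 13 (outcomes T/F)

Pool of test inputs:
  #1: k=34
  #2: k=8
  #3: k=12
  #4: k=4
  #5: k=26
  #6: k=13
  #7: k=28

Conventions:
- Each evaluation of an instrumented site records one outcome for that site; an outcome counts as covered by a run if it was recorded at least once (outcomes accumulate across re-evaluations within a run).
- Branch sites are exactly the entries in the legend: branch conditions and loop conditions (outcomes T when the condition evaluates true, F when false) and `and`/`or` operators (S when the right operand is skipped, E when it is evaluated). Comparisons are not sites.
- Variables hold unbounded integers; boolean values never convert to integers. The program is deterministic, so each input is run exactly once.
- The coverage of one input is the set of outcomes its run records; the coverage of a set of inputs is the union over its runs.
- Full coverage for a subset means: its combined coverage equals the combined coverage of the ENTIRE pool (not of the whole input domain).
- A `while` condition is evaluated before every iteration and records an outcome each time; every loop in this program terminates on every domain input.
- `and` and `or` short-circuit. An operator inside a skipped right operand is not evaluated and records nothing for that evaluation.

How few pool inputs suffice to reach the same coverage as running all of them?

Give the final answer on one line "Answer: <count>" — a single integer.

#1 (k=34) -> B1->T, B1->T, B1->T, B1->F, B3->E, B2->F, B4->F, B5->T, B5->T, B5->T, B5->T, B5->T, B5->T, B5->F; covered: B1=T, B1=F, B2=F, B3=E, B4=F, B5=T, B5=F
#2 (k=8) -> B1->T, B1->T, B1->T, B1->F, B3->E, B2->T, B5->F; covered: B1=T, B1=F, B2=T, B3=E, B5=F
#3 (k=12) -> B1->T, B1->T, B1->T, B1->F, B3->S, B2->T, B5->F; covered: B1=T, B1=F, B2=T, B3=S, B5=F
#4 (k=4) -> B1->T, B1->T, B1->T, B1->F, B3->E, B2->T, B5->F; covered: B1=T, B1=F, B2=T, B3=E, B5=F
#5 (k=26) -> B1->T, B1->T, B1->T, B1->F, B3->E, B2->F, B4->T, B5->T, B5->T, B5->F; covered: B1=T, B1=F, B2=F, B3=E, B4=T, B5=T, B5=F
#6 (k=13) -> B1->T, B1->T, B1->T, B1->F, B3->E, B2->F, B4->T, B5->F; covered: B1=T, B1=F, B2=F, B3=E, B4=T, B5=F
#7 (k=28) -> B1->T, B1->T, B1->T, B1->F, B3->E, B2->F, B4->T, B5->T, B5->T, B5->T, B5->F; covered: B1=T, B1=F, B2=F, B3=E, B4=T, B5=T, B5=F
pool-wide coverage (10 outcomes): B1=T, B1=F, B2=T, B2=F, B3=S, B3=E, B4=T, B4=F, B5=T, B5=F
size 1 is not enough: best union over all size-1 subsets is 7/10
size 2 is not enough: best union over all size-2 subsets is 9/10
inputs {1, 3, 5} (size 3) cover everything; no size-3 subset with a lexicographically smaller index list covers all 10

Answer: 3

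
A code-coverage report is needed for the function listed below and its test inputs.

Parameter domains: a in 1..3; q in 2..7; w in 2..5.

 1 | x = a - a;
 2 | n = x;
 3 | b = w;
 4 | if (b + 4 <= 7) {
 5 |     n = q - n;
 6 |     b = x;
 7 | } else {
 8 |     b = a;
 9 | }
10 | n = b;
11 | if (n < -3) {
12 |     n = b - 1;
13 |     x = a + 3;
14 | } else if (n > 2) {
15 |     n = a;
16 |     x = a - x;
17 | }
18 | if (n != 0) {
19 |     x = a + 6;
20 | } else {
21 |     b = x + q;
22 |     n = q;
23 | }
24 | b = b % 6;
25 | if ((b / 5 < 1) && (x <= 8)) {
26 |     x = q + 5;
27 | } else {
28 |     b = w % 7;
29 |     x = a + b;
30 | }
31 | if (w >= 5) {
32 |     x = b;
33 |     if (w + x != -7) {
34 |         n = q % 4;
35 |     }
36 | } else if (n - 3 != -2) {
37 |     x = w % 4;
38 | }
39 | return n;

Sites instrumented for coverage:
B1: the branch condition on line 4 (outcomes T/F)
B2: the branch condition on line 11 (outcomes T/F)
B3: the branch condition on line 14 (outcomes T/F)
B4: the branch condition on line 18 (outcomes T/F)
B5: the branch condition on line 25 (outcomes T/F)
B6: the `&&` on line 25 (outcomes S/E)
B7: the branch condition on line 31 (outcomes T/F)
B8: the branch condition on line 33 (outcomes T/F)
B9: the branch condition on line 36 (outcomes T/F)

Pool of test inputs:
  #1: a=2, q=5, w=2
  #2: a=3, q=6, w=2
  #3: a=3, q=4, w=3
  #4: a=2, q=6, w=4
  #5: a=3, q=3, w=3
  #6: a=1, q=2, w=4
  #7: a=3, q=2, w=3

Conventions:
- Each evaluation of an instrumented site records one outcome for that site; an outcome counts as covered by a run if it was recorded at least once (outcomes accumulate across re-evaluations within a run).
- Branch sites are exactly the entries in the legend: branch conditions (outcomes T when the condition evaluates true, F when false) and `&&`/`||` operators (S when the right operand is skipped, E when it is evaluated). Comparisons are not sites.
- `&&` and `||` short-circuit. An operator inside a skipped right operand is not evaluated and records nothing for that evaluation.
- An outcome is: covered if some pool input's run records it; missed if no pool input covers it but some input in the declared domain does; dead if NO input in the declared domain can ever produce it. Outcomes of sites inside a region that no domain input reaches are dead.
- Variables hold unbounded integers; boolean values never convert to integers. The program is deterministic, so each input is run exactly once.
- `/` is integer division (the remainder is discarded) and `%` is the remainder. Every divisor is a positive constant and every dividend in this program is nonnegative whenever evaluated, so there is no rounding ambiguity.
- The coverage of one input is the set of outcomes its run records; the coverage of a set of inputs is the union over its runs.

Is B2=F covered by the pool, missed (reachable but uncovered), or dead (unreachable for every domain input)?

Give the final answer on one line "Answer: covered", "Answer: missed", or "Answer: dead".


B2=F is recorded by pool input(s) 1, 2, 3, 4, 5, 6, 7 -> covered
Answer: covered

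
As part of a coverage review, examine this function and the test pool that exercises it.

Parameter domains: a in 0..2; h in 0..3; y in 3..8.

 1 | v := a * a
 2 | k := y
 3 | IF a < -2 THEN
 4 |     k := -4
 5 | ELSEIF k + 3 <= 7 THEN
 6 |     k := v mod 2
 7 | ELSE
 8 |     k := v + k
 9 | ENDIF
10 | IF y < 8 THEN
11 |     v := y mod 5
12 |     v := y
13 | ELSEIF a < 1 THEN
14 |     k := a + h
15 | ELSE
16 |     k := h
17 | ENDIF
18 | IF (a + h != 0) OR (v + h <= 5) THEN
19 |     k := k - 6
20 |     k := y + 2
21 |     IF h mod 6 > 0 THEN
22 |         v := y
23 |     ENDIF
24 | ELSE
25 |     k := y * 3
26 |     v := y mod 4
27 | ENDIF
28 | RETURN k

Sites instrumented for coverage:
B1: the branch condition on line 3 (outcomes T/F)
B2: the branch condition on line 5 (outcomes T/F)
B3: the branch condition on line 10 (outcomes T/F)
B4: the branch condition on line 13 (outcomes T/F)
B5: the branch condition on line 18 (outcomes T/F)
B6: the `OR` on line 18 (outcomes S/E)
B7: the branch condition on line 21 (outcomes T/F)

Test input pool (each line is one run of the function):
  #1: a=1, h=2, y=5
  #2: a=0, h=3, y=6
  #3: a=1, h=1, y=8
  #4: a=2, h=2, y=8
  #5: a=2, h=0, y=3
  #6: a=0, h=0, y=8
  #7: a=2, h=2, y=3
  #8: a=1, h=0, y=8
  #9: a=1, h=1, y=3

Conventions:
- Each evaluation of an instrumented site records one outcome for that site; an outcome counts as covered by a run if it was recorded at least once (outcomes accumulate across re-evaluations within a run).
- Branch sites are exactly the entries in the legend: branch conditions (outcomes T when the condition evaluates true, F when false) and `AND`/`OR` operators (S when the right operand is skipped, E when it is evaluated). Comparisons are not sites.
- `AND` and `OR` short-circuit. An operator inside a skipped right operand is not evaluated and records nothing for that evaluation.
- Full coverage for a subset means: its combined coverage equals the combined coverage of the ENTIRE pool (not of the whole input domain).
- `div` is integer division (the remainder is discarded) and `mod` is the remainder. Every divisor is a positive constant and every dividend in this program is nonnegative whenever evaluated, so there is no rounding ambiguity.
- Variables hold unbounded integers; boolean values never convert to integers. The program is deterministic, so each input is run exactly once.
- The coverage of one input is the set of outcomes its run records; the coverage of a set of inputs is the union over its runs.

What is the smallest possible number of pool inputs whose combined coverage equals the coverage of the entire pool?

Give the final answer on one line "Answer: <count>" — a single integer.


input #1, a=1, h=2, y=5: events B1->F, B2->F, B3->T, B6->S, B5->T, B7->T; outcomes B1=F, B2=F, B3=T, B5=T, B6=S, B7=T
input #2, a=0, h=3, y=6: events B1->F, B2->F, B3->T, B6->S, B5->T, B7->T; outcomes B1=F, B2=F, B3=T, B5=T, B6=S, B7=T
input #3, a=1, h=1, y=8: events B1->F, B2->F, B3->F, B4->F, B6->S, B5->T, B7->T; outcomes B1=F, B2=F, B3=F, B4=F, B5=T, B6=S, B7=T
input #4, a=2, h=2, y=8: events B1->F, B2->F, B3->F, B4->F, B6->S, B5->T, B7->T; outcomes B1=F, B2=F, B3=F, B4=F, B5=T, B6=S, B7=T
input #5, a=2, h=0, y=3: events B1->F, B2->T, B3->T, B6->S, B5->T, B7->F; outcomes B1=F, B2=T, B3=T, B5=T, B6=S, B7=F
input #6, a=0, h=0, y=8: events B1->F, B2->F, B3->F, B4->T, B6->E, B5->T, B7->F; outcomes B1=F, B2=F, B3=F, B4=T, B5=T, B6=E, B7=F
input #7, a=2, h=2, y=3: events B1->F, B2->T, B3->T, B6->S, B5->T, B7->T; outcomes B1=F, B2=T, B3=T, B5=T, B6=S, B7=T
input #8, a=1, h=0, y=8: events B1->F, B2->F, B3->F, B4->F, B6->S, B5->T, B7->F; outcomes B1=F, B2=F, B3=F, B4=F, B5=T, B6=S, B7=F
input #9, a=1, h=1, y=3: events B1->F, B2->T, B3->T, B6->S, B5->T, B7->T; outcomes B1=F, B2=T, B3=T, B5=T, B6=S, B7=T
union over all inputs: B1=F, B2=T, B2=F, B3=T, B3=F, B4=T, B4=F, B5=T, B6=S, B6=E, B7=T, B7=F (12 outcomes)
no size-1 subset reaches all 12 outcomes (best union: 7/12)
no size-2 subset reaches all 12 outcomes (best union: 11/12)
at size 3, {3, 5, 6} reaches all 12 outcomes; every lexicographically earlier size-3 subset fails
Answer: 3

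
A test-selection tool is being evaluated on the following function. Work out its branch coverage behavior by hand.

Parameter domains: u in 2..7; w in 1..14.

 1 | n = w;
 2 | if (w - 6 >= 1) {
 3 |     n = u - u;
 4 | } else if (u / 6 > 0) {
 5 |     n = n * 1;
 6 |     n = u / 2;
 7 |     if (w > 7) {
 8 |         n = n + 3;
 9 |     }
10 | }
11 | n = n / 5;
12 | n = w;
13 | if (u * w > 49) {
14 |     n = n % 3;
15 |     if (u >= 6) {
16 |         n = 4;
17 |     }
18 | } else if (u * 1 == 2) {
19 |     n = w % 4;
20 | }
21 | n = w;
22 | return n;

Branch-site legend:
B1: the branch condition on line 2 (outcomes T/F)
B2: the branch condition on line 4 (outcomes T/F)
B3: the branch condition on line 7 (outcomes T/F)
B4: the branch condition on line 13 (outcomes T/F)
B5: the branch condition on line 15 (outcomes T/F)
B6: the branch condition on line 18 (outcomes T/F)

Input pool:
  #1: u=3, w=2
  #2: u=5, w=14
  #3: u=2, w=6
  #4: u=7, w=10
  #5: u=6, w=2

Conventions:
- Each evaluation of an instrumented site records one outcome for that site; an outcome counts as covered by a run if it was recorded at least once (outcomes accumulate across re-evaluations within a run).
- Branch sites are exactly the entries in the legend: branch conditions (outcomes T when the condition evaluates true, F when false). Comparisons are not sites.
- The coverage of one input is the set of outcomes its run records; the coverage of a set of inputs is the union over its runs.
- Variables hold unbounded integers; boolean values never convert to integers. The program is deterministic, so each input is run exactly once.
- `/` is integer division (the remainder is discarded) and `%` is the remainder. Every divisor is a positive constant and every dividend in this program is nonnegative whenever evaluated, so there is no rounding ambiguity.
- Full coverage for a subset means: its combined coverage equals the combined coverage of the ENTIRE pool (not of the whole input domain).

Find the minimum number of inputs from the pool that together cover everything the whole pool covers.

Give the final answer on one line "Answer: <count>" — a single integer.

test 1 (u=3, w=2) fires B1->F, B2->F, B4->F, B6->F; hits B1=F, B2=F, B4=F, B6=F
test 2 (u=5, w=14) fires B1->T, B4->T, B5->F; hits B1=T, B4=T, B5=F
test 3 (u=2, w=6) fires B1->F, B2->F, B4->F, B6->T; hits B1=F, B2=F, B4=F, B6=T
test 4 (u=7, w=10) fires B1->T, B4->T, B5->T; hits B1=T, B4=T, B5=T
test 5 (u=6, w=2) fires B1->F, B2->T, B3->F, B4->F, B6->F; hits B1=F, B2=T, B3=F, B4=F, B6=F
union over all inputs: B1=T, B1=F, B2=T, B2=F, B3=F, B4=T, B4=F, B5=T, B5=F, B6=T, B6=F (11 outcomes)
no size-1 subset reaches all 11 outcomes (best union: 5/11)
no size-2 subset reaches all 11 outcomes (best union: 8/11)
no size-3 subset reaches all 11 outcomes (best union: 10/11)
size 4: inputs {2, 3, 4, 5} cover all 11 outcomes, and no lexicographically smaller subset of this size does

Answer: 4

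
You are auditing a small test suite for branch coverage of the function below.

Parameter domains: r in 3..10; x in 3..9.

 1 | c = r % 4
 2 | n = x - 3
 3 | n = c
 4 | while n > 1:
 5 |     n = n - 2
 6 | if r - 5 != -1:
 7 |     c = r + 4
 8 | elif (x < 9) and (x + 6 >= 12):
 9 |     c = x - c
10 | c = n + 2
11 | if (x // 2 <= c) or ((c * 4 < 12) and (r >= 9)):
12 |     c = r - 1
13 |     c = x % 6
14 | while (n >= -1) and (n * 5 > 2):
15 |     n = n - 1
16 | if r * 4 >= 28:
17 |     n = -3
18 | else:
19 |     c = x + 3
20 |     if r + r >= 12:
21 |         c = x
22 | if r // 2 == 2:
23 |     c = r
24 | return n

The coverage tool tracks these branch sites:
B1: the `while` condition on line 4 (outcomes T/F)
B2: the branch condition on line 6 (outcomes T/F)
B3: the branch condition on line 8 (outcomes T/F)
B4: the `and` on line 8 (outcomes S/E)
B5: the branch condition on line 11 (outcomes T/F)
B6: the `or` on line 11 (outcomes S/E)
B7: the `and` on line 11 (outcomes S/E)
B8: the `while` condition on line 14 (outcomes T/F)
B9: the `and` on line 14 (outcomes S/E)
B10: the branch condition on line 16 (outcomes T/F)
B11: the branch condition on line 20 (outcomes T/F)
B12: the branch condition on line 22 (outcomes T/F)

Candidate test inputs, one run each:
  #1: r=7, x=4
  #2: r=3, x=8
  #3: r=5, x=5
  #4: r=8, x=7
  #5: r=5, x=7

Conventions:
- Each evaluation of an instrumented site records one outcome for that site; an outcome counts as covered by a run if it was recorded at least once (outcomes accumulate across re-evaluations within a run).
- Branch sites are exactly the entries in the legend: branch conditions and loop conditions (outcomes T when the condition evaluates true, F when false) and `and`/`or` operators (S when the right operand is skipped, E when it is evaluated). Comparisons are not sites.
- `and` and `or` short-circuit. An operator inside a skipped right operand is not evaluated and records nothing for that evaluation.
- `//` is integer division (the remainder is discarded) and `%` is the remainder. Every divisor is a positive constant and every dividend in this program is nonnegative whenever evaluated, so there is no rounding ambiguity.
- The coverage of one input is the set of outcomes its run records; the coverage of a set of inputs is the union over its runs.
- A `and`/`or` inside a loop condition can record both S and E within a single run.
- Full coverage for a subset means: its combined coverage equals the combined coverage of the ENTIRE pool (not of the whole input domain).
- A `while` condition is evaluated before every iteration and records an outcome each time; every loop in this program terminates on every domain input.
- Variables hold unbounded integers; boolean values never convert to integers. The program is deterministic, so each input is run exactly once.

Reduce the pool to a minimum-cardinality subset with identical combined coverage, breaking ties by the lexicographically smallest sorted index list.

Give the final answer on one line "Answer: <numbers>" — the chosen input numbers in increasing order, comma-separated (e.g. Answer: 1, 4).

input #1 (r=7, x=4): events B1->T, B1->F, B2->T, B6->S, B5->T, B9->E, B8->T, B9->E, B8->F, B10->T, B12->F; covers B1=T, B1=F, B2=T, B5=T, B6=S, B8=T, B8=F, B9=E, B10=T, B12=F
input #2 (r=3, x=8): events B1->T, B1->F, B2->T, B6->E, B7->S, B5->F, B9->E, B8->T, B9->E, B8->F, B10->F, B11->F, B12->F; covers B1=T, B1=F, B2=T, B5=F, B6=E, B7=S, B8=T, B8=F, B9=E, B10=F, B11=F, B12=F
input #3 (r=5, x=5): events B1->F, B2->T, B6->S, B5->T, B9->E, B8->T, B9->E, B8->F, B10->F, B11->F, B12->T; covers B1=F, B2=T, B5=T, B6=S, B8=T, B8=F, B9=E, B10=F, B11=F, B12=T
input #4 (r=8, x=7): events B1->F, B2->T, B6->E, B7->E, B5->F, B9->E, B8->F, B10->T, B12->F; covers B1=F, B2=T, B5=F, B6=E, B7=E, B8=F, B9=E, B10=T, B12=F
input #5 (r=5, x=7): events B1->F, B2->T, B6->S, B5->T, B9->E, B8->T, B9->E, B8->F, B10->F, B11->F, B12->T; covers B1=F, B2=T, B5=T, B6=S, B8=T, B8=F, B9=E, B10=F, B11=F, B12=T
pool-wide coverage (17 outcomes): B1=T, B1=F, B2=T, B5=T, B5=F, B6=S, B6=E, B7=S, B7=E, B8=T, B8=F, B9=E, B10=T, B10=F, B11=F, B12=T, B12=F
checked all size-1 subsets: none covers 17 outcomes (max 12/17)
checked all size-2 subsets: none covers 17 outcomes (max 15/17)
the canonical winner is {2, 3, 4}: size 3, full 17-outcome coverage, earliest index list among size-3 covers

Answer: 2, 3, 4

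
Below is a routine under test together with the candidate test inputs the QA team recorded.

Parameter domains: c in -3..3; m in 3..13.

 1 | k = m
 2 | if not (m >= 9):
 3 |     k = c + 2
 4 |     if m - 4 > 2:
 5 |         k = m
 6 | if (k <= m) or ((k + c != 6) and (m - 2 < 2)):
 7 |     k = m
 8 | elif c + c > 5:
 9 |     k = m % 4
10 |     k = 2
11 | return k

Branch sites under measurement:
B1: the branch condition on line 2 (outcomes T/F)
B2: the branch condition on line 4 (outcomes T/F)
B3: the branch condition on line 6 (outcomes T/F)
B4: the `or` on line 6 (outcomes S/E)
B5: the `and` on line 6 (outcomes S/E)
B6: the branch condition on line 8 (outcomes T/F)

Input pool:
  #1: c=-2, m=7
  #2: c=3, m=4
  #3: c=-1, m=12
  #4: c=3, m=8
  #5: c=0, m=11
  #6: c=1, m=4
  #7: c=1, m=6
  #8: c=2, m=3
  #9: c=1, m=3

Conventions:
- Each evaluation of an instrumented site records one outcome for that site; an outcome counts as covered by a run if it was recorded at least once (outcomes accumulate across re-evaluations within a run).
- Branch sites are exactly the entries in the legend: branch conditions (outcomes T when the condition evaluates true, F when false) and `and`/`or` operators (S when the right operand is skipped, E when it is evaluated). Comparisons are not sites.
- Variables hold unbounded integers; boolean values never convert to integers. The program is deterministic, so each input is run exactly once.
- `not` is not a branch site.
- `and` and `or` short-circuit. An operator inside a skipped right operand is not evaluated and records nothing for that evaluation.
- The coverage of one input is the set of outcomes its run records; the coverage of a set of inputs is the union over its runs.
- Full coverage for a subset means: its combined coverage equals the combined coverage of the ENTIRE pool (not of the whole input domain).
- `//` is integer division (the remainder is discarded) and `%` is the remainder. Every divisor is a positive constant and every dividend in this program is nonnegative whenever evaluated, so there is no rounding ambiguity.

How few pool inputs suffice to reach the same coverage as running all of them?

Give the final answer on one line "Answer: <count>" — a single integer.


#1 (c=-2, m=7) -> covered: B1=T, B2=T, B3=T, B4=S
#2 (c=3, m=4) -> covered: B1=T, B2=F, B3=F, B4=E, B5=E, B6=T
#3 (c=-1, m=12) -> covered: B1=F, B3=T, B4=S
#4 (c=3, m=8) -> covered: B1=T, B2=T, B3=T, B4=S
#5 (c=0, m=11) -> covered: B1=F, B3=T, B4=S
#6 (c=1, m=4) -> covered: B1=T, B2=F, B3=T, B4=S
#7 (c=1, m=6) -> covered: B1=T, B2=F, B3=T, B4=S
#8 (c=2, m=3) -> covered: B1=T, B2=F, B3=F, B4=E, B5=S, B6=F
#9 (c=1, m=3) -> covered: B1=T, B2=F, B3=T, B4=S
union over all inputs: B1=T, B1=F, B2=T, B2=F, B3=T, B3=F, B4=S, B4=E, B5=S, B5=E, B6=T, B6=F (12 outcomes)
checked all size-1 subsets: none covers 12 outcomes (max 6/12)
checked all size-2 subsets: none covers 12 outcomes (max 9/12)
checked all size-3 subsets: none covers 12 outcomes (max 11/12)
inputs {1, 2, 3, 8} (size 4) cover everything; no size-4 subset with a lexicographically smaller index list covers all 12
Answer: 4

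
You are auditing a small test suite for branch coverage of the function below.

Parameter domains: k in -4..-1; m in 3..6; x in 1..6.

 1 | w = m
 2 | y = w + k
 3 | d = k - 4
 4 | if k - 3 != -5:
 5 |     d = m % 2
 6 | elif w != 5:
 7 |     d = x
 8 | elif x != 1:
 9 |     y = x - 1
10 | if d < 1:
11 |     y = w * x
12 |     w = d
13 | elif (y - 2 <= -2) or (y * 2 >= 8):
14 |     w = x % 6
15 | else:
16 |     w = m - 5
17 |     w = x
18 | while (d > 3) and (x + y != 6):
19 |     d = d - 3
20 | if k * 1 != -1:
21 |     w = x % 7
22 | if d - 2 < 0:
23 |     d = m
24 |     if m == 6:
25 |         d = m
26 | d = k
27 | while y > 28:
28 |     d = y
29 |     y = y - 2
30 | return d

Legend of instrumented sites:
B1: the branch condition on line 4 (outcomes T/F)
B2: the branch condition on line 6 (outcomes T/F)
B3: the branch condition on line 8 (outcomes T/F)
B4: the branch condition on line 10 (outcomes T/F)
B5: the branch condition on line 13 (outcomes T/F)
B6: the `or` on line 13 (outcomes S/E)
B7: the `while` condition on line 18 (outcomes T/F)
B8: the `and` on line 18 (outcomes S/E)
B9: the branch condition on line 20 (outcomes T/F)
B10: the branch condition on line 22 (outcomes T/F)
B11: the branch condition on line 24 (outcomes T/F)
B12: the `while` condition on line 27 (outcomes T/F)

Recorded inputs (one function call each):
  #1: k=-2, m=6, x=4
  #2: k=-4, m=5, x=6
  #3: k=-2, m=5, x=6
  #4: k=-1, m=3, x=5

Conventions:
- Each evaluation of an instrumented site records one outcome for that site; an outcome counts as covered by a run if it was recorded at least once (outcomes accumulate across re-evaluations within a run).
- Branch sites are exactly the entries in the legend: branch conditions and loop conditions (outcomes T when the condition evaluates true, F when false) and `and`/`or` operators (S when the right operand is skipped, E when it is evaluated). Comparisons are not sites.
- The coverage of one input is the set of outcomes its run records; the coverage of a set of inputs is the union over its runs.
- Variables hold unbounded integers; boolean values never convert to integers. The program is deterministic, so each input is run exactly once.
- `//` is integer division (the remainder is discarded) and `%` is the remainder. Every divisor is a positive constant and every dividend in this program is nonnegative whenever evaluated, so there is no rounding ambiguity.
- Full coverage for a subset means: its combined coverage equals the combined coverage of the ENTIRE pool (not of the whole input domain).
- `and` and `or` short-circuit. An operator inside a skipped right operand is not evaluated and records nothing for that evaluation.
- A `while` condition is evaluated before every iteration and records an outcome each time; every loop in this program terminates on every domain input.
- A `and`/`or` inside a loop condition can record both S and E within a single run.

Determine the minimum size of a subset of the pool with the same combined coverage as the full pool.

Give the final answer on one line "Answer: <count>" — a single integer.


run #1 (k=-2, m=6, x=4) runs B1->F, B2->T, B4->F, B6->E, B5->T, B8->E, B7->T, B8->S, B7->F, B9->T, B10->T, B11->T, B12->F; records B1=F, B2=T, B4=F, B5=T, B6=E, B7=T, B7=F, B8=S, B8=E, B9=T, B10=T, B11=T, B12=F
run #2 (k=-4, m=5, x=6) runs B1->T, B4->F, B6->E, B5->F, B8->S, B7->F, B9->T, B10->T, B11->F, B12->F; records B1=T, B4=F, B5=F, B6=E, B7=F, B8=S, B9=T, B10=T, B11=F, B12=F
run #3 (k=-2, m=5, x=6) runs B1->F, B2->F, B3->T, B4->T, B8->S, B7->F, B9->T, B10->T, B11->F, B12->T, B12->F; records B1=F, B2=F, B3=T, B4=T, B7=F, B8=S, B9=T, B10=T, B11=F, B12=T, B12=F
run #4 (k=-1, m=3, x=5) runs B1->T, B4->F, B6->E, B5->F, B8->S, B7->F, B9->F, B10->T, B11->F, B12->F; records B1=T, B4=F, B5=F, B6=E, B7=F, B8=S, B9=F, B10=T, B11=F, B12=F
union over all inputs: B1=T, B1=F, B2=T, B2=F, B3=T, B4=T, B4=F, B5=T, B5=F, B6=E, B7=T, B7=F, B8=S, B8=E, B9=T, B9=F, B10=T, B11=T, B11=F, B12=T, B12=F (21 outcomes)
size 1 is not enough: best union over all size-1 subsets is 13/21
size 2 is not enough: best union over all size-2 subsets is 18/21
size 3: inputs {1, 3, 4} cover all 21 outcomes, and no lexicographically smaller subset of this size does
Answer: 3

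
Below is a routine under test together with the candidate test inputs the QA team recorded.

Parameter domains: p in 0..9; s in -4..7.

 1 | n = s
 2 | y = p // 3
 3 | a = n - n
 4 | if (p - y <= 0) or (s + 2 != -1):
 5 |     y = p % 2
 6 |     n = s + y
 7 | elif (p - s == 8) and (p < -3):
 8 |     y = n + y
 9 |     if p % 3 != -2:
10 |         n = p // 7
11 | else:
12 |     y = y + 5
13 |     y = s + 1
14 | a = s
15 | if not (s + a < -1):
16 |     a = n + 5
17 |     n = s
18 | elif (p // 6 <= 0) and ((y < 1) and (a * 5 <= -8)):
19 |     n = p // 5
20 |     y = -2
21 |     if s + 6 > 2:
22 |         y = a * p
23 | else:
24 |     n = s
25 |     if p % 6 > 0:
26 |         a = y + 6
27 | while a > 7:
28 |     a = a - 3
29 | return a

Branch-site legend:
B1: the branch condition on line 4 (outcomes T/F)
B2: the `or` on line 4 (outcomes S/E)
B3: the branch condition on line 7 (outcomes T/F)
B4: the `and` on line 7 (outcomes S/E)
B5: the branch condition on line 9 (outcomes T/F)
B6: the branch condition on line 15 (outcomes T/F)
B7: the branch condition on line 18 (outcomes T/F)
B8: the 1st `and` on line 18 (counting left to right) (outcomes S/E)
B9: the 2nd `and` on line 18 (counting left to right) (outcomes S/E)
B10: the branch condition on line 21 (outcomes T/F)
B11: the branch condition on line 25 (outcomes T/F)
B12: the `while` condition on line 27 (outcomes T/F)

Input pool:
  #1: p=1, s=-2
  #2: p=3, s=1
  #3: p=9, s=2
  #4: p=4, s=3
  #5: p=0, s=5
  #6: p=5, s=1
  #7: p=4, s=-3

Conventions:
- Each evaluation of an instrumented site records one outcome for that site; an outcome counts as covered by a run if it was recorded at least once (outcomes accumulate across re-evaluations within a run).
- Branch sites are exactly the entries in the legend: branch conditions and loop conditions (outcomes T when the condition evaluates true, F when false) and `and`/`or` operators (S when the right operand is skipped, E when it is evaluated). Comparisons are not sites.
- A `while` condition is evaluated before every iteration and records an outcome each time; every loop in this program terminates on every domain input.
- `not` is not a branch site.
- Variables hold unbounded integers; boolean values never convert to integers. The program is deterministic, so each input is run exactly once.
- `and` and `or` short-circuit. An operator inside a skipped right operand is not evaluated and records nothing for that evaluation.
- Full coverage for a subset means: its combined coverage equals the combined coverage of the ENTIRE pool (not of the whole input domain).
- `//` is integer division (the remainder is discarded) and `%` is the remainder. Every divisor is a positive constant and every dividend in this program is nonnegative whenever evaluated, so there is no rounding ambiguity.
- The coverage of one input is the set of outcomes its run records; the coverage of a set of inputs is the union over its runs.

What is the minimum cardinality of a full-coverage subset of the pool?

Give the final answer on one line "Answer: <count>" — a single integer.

test 1 (p=1, s=-2) hits B1=T, B2=E, B6=F, B7=F, B8=E, B9=S, B11=T, B12=F
test 2 (p=3, s=1) hits B1=T, B2=E, B6=T, B12=F
test 3 (p=9, s=2) hits B1=T, B2=E, B6=T, B12=T, B12=F
test 4 (p=4, s=3) hits B1=T, B2=E, B6=T, B12=T, B12=F
test 5 (p=0, s=5) hits B1=T, B2=S, B6=T, B12=T, B12=F
test 6 (p=5, s=1) hits B1=T, B2=E, B6=T, B12=F
test 7 (p=4, s=-3) hits B1=F, B2=E, B3=F, B4=S, B6=F, B7=T, B8=E, B9=E, B10=T, B12=F
the full pool covers 17 outcomes: B1=T, B1=F, B2=S, B2=E, B3=F, B4=S, B6=T, B6=F, B7=T, B7=F, B8=E, B9=S, B9=E, B10=T, B11=T, B12=T, B12=F
every size-1 subset falls short of the 17 outcomes (best: 10/17)
every size-2 subset falls short of the 17 outcomes (best: 14/17)
inputs {1, 5, 7} (size 3) cover everything; no size-3 subset with a lexicographically smaller index list covers all 17

Answer: 3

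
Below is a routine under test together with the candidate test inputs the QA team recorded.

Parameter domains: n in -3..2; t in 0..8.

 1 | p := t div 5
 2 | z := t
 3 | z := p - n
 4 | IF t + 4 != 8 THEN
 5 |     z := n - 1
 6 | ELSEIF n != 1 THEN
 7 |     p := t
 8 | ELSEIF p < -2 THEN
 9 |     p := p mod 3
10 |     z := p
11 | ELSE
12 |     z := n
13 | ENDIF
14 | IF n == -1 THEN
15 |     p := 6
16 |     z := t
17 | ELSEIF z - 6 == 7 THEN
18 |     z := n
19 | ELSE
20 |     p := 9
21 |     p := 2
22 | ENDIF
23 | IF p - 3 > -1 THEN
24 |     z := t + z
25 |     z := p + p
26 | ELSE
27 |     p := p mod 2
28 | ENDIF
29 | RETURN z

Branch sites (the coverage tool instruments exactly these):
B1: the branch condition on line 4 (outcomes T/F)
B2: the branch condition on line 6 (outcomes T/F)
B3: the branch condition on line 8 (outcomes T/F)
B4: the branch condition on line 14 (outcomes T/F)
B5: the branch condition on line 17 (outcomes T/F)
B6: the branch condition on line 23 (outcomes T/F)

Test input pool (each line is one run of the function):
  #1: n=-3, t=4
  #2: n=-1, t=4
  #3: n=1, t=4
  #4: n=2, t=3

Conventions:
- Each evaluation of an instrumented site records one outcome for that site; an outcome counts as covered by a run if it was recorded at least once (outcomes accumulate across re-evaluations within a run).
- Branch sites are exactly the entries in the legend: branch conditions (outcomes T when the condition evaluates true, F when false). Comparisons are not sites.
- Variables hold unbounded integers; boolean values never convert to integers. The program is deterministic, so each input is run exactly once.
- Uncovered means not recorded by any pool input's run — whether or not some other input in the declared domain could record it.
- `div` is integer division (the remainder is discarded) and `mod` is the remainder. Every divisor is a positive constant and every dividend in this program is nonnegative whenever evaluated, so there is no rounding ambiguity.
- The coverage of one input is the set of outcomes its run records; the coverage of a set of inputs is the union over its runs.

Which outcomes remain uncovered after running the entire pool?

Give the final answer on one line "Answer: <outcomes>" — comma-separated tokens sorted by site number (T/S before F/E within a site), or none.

test 1 (n=-3, t=4) fires B1->F, B2->T, B4->F, B5->F, B6->F; hits B1=F, B2=T, B4=F, B5=F, B6=F
test 2 (n=-1, t=4) fires B1->F, B2->T, B4->T, B6->T; hits B1=F, B2=T, B4=T, B6=T
test 3 (n=1, t=4) fires B1->F, B2->F, B3->F, B4->F, B5->F, B6->F; hits B1=F, B2=F, B3=F, B4=F, B5=F, B6=F
test 4 (n=2, t=3) fires B1->T, B4->F, B5->F, B6->F; hits B1=T, B4=F, B5=F, B6=F
union over the pool: B1=T, B1=F, B2=T, B2=F, B3=F, B4=T, B4=F, B5=F, B6=T, B6=F
uncovered (2 of 12): B3=T, B5=T

Answer: B3=T, B5=T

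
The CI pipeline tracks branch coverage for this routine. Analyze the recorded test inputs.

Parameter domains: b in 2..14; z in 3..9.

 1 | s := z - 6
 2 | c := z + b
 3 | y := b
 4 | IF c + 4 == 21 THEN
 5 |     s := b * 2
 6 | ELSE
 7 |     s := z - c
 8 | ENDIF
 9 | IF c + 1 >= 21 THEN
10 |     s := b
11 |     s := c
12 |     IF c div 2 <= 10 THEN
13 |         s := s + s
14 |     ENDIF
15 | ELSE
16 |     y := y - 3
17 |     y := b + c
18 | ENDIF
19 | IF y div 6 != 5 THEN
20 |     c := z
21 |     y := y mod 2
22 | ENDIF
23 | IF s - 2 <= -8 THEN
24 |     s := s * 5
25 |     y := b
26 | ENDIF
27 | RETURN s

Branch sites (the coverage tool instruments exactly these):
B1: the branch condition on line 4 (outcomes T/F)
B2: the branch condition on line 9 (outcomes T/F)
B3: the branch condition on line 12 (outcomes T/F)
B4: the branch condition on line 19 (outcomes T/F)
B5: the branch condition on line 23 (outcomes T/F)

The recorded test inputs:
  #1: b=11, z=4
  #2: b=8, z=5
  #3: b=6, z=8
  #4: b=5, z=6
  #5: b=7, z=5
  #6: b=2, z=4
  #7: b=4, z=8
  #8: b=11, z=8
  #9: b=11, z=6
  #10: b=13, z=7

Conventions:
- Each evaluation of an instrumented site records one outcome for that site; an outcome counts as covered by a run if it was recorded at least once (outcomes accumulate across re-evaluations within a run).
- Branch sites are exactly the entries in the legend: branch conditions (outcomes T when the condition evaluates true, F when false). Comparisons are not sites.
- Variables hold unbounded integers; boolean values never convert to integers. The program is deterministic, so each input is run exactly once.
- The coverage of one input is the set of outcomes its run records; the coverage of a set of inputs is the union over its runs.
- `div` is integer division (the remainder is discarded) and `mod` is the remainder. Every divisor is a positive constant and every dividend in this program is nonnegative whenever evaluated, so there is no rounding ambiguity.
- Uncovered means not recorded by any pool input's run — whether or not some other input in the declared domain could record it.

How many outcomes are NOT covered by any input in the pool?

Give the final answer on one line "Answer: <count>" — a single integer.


run #1 (b=11, z=4) records B1=F, B2=F, B4=T, B5=T
run #2 (b=8, z=5) records B1=F, B2=F, B4=T, B5=T
run #3 (b=6, z=8) records B1=F, B2=F, B4=T, B5=T
run #4 (b=5, z=6) records B1=F, B2=F, B4=T, B5=F
run #5 (b=7, z=5) records B1=F, B2=F, B4=T, B5=T
run #6 (b=2, z=4) records B1=F, B2=F, B4=T, B5=F
run #7 (b=4, z=8) records B1=F, B2=F, B4=T, B5=F
run #8 (b=11, z=8) records B1=F, B2=F, B4=F, B5=T
run #9 (b=11, z=6) records B1=T, B2=F, B4=T, B5=F
run #10 (b=13, z=7) records B1=F, B2=T, B3=T, B4=T, B5=F
union over the pool: B1=T, B1=F, B2=T, B2=F, B3=T, B4=T, B4=F, B5=T, B5=F
uncovered (1 of 10): B3=F
Answer: 1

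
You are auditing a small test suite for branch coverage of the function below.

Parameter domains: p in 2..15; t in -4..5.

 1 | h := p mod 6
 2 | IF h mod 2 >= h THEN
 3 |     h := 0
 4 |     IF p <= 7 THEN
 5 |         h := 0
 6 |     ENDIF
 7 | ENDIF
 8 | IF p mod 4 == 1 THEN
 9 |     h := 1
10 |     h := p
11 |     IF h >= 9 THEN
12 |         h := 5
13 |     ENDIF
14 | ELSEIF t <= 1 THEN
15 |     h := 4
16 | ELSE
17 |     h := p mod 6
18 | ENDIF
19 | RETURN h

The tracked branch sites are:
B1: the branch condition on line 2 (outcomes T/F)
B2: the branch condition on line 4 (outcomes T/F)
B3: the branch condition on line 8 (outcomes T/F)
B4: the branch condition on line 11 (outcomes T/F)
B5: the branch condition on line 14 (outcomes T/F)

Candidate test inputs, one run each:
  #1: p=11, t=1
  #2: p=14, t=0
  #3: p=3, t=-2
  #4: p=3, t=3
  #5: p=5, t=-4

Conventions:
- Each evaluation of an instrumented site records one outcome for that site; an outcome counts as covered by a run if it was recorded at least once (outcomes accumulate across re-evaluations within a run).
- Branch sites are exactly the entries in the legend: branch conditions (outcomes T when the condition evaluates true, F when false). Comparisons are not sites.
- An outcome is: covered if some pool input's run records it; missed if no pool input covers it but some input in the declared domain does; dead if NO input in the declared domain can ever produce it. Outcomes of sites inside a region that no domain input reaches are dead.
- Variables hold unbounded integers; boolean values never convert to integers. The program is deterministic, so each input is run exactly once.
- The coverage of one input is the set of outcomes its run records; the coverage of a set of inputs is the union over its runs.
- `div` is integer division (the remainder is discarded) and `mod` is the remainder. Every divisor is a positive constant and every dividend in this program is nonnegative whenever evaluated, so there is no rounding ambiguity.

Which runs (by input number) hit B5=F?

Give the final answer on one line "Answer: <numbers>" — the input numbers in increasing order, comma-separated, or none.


input #1 (p=11, t=1): never hits B5=F
input #2 (p=14, t=0): never hits B5=F
input #3 (p=3, t=-2): never hits B5=F
input #4 (p=3, t=3): hits B5=F
input #5 (p=5, t=-4): never hits B5=F
Answer: 4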